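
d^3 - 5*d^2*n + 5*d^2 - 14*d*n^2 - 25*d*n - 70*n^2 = (d + 5)*(d - 7*n)*(d + 2*n)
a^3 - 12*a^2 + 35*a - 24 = (a - 8)*(a - 3)*(a - 1)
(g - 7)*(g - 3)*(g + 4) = g^3 - 6*g^2 - 19*g + 84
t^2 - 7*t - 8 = (t - 8)*(t + 1)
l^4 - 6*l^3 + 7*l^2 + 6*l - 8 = (l - 4)*(l - 2)*(l - 1)*(l + 1)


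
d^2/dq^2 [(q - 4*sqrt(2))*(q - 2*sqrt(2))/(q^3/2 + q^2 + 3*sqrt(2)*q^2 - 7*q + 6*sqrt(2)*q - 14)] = 4*(q^6 - 18*sqrt(2)*q^5 - 72*sqrt(2)*q^4 - 78*q^4 + 192*q^3 + 288*sqrt(2)*q^3 + 1224*sqrt(2)*q^2 + 3144*q^2 - 3888*sqrt(2)*q + 864*q - 336*sqrt(2) + 5392)/(q^9 + 6*q^8 + 18*sqrt(2)*q^8 + 108*sqrt(2)*q^7 + 186*q^7 + 144*sqrt(2)*q^6 + 1052*q^6 - 288*sqrt(2)*q^5 - 348*q^5 - 13224*q^4 + 2664*sqrt(2)*q^4 - 31976*q^3 + 20592*sqrt(2)*q^3 - 35952*q^2 + 42336*sqrt(2)*q^2 - 32928*q + 28224*sqrt(2)*q - 21952)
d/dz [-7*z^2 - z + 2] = -14*z - 1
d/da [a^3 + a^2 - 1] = a*(3*a + 2)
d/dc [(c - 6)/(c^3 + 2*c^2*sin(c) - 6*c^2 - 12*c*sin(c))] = -(2*c*cos(c) + 2*c + 2*sin(c))/(c^2*(c + 2*sin(c))^2)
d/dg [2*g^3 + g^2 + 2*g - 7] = 6*g^2 + 2*g + 2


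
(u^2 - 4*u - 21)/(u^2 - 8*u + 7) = (u + 3)/(u - 1)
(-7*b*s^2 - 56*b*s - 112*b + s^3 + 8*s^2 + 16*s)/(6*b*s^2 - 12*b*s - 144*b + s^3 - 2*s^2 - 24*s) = (-7*b*s - 28*b + s^2 + 4*s)/(6*b*s - 36*b + s^2 - 6*s)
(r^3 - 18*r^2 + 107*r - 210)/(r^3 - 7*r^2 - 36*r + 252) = (r - 5)/(r + 6)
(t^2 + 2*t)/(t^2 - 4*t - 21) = t*(t + 2)/(t^2 - 4*t - 21)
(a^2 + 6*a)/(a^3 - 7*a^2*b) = (a + 6)/(a*(a - 7*b))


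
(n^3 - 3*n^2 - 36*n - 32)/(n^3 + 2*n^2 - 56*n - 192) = (n + 1)/(n + 6)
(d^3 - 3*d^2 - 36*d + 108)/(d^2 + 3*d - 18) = d - 6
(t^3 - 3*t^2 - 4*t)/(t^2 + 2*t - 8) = t*(t^2 - 3*t - 4)/(t^2 + 2*t - 8)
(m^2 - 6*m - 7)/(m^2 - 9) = (m^2 - 6*m - 7)/(m^2 - 9)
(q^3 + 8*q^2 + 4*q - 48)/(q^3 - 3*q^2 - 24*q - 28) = (-q^3 - 8*q^2 - 4*q + 48)/(-q^3 + 3*q^2 + 24*q + 28)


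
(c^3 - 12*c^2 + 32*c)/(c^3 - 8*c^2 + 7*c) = (c^2 - 12*c + 32)/(c^2 - 8*c + 7)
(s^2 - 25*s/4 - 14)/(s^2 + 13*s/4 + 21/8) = 2*(s - 8)/(2*s + 3)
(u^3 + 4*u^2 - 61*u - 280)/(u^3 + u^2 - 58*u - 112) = (u + 5)/(u + 2)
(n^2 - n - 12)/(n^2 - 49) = (n^2 - n - 12)/(n^2 - 49)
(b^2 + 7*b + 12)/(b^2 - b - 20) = (b + 3)/(b - 5)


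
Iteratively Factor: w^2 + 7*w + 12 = (w + 3)*(w + 4)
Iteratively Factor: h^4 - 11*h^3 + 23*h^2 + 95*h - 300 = (h - 5)*(h^3 - 6*h^2 - 7*h + 60) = (h - 5)*(h + 3)*(h^2 - 9*h + 20) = (h - 5)*(h - 4)*(h + 3)*(h - 5)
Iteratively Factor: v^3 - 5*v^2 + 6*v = (v)*(v^2 - 5*v + 6) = v*(v - 3)*(v - 2)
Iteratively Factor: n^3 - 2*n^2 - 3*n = (n - 3)*(n^2 + n) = n*(n - 3)*(n + 1)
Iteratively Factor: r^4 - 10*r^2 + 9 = (r + 3)*(r^3 - 3*r^2 - r + 3) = (r - 1)*(r + 3)*(r^2 - 2*r - 3) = (r - 1)*(r + 1)*(r + 3)*(r - 3)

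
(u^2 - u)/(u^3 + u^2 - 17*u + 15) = u/(u^2 + 2*u - 15)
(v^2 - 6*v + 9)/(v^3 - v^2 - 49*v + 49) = (v^2 - 6*v + 9)/(v^3 - v^2 - 49*v + 49)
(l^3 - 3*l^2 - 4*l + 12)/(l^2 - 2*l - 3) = (l^2 - 4)/(l + 1)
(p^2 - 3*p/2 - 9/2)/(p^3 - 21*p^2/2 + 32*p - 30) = (2*p^2 - 3*p - 9)/(2*p^3 - 21*p^2 + 64*p - 60)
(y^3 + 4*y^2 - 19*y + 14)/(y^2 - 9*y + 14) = (y^2 + 6*y - 7)/(y - 7)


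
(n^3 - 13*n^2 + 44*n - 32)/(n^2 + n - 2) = (n^2 - 12*n + 32)/(n + 2)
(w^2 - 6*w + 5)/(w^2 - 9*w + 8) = (w - 5)/(w - 8)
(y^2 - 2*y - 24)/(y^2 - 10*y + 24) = (y + 4)/(y - 4)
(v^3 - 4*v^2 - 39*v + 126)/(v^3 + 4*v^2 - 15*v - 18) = (v - 7)/(v + 1)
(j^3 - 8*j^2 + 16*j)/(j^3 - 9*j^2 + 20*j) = (j - 4)/(j - 5)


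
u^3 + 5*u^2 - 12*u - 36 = (u - 3)*(u + 2)*(u + 6)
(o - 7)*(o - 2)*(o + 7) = o^3 - 2*o^2 - 49*o + 98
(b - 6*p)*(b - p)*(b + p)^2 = b^4 - 5*b^3*p - 7*b^2*p^2 + 5*b*p^3 + 6*p^4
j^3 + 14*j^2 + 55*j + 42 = (j + 1)*(j + 6)*(j + 7)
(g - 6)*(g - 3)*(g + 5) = g^3 - 4*g^2 - 27*g + 90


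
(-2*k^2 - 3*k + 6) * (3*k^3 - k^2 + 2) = -6*k^5 - 7*k^4 + 21*k^3 - 10*k^2 - 6*k + 12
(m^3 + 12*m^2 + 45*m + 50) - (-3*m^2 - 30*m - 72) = m^3 + 15*m^2 + 75*m + 122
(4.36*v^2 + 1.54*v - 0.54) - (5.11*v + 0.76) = 4.36*v^2 - 3.57*v - 1.3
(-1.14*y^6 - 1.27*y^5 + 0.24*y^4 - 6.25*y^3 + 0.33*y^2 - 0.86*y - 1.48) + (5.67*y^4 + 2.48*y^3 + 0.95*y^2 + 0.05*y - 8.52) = -1.14*y^6 - 1.27*y^5 + 5.91*y^4 - 3.77*y^3 + 1.28*y^2 - 0.81*y - 10.0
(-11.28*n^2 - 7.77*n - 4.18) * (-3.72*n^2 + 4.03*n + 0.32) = 41.9616*n^4 - 16.554*n^3 - 19.3731*n^2 - 19.3318*n - 1.3376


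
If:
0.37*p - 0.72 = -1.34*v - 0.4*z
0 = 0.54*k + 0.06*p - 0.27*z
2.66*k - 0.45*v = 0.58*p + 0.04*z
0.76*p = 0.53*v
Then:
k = 0.12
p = 0.26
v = 0.37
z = 0.31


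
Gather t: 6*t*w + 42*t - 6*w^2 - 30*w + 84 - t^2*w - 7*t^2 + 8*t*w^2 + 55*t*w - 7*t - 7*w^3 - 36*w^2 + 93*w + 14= t^2*(-w - 7) + t*(8*w^2 + 61*w + 35) - 7*w^3 - 42*w^2 + 63*w + 98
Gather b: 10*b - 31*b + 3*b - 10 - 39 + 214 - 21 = 144 - 18*b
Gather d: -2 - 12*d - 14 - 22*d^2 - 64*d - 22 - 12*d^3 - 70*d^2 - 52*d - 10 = -12*d^3 - 92*d^2 - 128*d - 48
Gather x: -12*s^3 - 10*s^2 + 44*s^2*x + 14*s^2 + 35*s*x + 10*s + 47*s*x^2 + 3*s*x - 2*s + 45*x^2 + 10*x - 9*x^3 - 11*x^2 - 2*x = -12*s^3 + 4*s^2 + 8*s - 9*x^3 + x^2*(47*s + 34) + x*(44*s^2 + 38*s + 8)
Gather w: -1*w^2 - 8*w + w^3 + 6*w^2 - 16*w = w^3 + 5*w^2 - 24*w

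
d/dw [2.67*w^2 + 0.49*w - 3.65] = 5.34*w + 0.49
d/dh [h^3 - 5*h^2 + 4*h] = 3*h^2 - 10*h + 4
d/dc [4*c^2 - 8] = 8*c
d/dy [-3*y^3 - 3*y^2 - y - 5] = -9*y^2 - 6*y - 1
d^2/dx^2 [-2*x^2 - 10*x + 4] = -4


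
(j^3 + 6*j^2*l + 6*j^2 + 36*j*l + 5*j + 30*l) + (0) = j^3 + 6*j^2*l + 6*j^2 + 36*j*l + 5*j + 30*l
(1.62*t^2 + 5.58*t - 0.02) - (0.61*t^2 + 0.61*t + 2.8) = 1.01*t^2 + 4.97*t - 2.82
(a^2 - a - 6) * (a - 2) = a^3 - 3*a^2 - 4*a + 12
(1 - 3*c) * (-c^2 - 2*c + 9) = 3*c^3 + 5*c^2 - 29*c + 9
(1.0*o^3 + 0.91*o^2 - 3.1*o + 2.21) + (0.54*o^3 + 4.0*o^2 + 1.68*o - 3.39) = 1.54*o^3 + 4.91*o^2 - 1.42*o - 1.18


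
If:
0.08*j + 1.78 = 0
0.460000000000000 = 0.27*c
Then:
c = 1.70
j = -22.25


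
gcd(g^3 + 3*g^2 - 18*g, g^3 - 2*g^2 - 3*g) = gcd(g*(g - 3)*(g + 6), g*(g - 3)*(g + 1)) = g^2 - 3*g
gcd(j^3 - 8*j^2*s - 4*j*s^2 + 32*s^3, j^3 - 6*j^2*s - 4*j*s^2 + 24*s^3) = -j^2 + 4*s^2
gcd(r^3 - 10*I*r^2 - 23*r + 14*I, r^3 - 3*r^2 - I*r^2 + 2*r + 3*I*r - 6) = r - 2*I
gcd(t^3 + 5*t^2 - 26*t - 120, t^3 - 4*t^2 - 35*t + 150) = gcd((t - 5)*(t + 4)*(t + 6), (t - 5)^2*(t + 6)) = t^2 + t - 30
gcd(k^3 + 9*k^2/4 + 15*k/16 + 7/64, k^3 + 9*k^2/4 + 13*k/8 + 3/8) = 1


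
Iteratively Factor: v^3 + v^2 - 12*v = (v)*(v^2 + v - 12) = v*(v + 4)*(v - 3)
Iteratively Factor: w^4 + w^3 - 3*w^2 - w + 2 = (w + 1)*(w^3 - 3*w + 2) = (w + 1)*(w + 2)*(w^2 - 2*w + 1) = (w - 1)*(w + 1)*(w + 2)*(w - 1)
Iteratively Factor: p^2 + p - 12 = (p + 4)*(p - 3)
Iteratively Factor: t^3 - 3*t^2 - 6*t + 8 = (t + 2)*(t^2 - 5*t + 4) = (t - 1)*(t + 2)*(t - 4)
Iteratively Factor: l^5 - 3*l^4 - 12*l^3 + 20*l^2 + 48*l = (l - 3)*(l^4 - 12*l^2 - 16*l) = (l - 3)*(l + 2)*(l^3 - 2*l^2 - 8*l) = (l - 3)*(l + 2)^2*(l^2 - 4*l) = (l - 4)*(l - 3)*(l + 2)^2*(l)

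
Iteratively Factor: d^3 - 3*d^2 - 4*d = (d + 1)*(d^2 - 4*d) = d*(d + 1)*(d - 4)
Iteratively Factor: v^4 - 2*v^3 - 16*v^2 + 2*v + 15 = (v + 3)*(v^3 - 5*v^2 - v + 5) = (v + 1)*(v + 3)*(v^2 - 6*v + 5) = (v - 5)*(v + 1)*(v + 3)*(v - 1)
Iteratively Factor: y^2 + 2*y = (y)*(y + 2)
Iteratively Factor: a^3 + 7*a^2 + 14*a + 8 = (a + 1)*(a^2 + 6*a + 8) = (a + 1)*(a + 2)*(a + 4)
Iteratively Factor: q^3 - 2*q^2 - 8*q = (q + 2)*(q^2 - 4*q) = (q - 4)*(q + 2)*(q)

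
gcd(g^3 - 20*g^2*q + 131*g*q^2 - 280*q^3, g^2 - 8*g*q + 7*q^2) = -g + 7*q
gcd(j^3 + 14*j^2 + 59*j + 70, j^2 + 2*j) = j + 2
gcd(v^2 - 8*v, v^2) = v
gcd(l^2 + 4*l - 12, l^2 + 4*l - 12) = l^2 + 4*l - 12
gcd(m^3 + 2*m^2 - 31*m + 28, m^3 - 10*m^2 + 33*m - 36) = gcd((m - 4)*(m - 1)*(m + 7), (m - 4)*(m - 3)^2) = m - 4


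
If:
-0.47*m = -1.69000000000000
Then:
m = 3.60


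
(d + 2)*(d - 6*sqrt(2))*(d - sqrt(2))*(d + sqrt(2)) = d^4 - 6*sqrt(2)*d^3 + 2*d^3 - 12*sqrt(2)*d^2 - 2*d^2 - 4*d + 12*sqrt(2)*d + 24*sqrt(2)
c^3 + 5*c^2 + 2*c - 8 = (c - 1)*(c + 2)*(c + 4)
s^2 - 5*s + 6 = (s - 3)*(s - 2)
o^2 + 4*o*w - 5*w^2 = (o - w)*(o + 5*w)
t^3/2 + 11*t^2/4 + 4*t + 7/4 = (t/2 + 1/2)*(t + 1)*(t + 7/2)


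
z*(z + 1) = z^2 + z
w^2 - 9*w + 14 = (w - 7)*(w - 2)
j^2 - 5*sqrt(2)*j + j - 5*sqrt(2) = (j + 1)*(j - 5*sqrt(2))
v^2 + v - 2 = (v - 1)*(v + 2)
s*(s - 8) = s^2 - 8*s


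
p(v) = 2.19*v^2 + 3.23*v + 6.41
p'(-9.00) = -36.19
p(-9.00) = 154.73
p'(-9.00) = -36.19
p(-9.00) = 154.73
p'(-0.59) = 0.65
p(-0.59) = 5.27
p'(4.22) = 21.71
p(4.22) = 59.04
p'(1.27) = 8.79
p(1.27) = 14.04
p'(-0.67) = 0.30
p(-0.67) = 5.23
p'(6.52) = 31.79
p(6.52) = 120.57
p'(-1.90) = -5.09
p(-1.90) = 8.18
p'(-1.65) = -4.00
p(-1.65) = 7.04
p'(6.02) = 29.60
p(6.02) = 105.22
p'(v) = 4.38*v + 3.23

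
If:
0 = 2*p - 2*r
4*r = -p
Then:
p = 0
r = 0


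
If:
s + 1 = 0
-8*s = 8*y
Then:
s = -1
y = 1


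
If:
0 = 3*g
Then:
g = 0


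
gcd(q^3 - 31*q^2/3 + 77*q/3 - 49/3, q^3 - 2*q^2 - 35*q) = q - 7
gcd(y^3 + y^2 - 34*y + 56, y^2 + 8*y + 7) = y + 7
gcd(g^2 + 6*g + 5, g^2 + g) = g + 1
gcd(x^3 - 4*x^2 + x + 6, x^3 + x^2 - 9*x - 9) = x^2 - 2*x - 3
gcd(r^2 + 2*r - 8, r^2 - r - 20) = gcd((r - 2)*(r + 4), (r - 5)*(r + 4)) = r + 4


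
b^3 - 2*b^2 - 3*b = b*(b - 3)*(b + 1)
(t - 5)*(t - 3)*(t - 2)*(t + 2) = t^4 - 8*t^3 + 11*t^2 + 32*t - 60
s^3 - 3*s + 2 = (s - 1)^2*(s + 2)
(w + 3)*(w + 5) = w^2 + 8*w + 15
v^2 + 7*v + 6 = (v + 1)*(v + 6)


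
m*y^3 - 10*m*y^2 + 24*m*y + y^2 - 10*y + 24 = (y - 6)*(y - 4)*(m*y + 1)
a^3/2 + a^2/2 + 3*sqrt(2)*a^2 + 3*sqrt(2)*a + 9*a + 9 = (a/2 + 1/2)*(a + 3*sqrt(2))^2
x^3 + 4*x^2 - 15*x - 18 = (x - 3)*(x + 1)*(x + 6)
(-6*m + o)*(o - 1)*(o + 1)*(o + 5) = -6*m*o^3 - 30*m*o^2 + 6*m*o + 30*m + o^4 + 5*o^3 - o^2 - 5*o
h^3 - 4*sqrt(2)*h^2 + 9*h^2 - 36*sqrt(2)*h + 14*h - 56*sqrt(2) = (h + 2)*(h + 7)*(h - 4*sqrt(2))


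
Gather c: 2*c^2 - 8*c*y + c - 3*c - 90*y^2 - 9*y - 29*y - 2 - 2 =2*c^2 + c*(-8*y - 2) - 90*y^2 - 38*y - 4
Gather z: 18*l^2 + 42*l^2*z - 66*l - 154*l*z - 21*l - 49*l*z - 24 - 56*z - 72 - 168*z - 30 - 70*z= 18*l^2 - 87*l + z*(42*l^2 - 203*l - 294) - 126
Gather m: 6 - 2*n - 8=-2*n - 2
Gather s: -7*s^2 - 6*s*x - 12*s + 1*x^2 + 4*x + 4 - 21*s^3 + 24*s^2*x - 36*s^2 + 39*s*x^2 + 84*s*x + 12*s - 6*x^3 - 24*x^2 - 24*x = -21*s^3 + s^2*(24*x - 43) + s*(39*x^2 + 78*x) - 6*x^3 - 23*x^2 - 20*x + 4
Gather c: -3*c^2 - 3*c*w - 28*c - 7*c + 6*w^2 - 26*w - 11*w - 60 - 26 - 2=-3*c^2 + c*(-3*w - 35) + 6*w^2 - 37*w - 88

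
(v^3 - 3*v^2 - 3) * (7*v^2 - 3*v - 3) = 7*v^5 - 24*v^4 + 6*v^3 - 12*v^2 + 9*v + 9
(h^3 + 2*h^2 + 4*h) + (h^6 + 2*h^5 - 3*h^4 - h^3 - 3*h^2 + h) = h^6 + 2*h^5 - 3*h^4 - h^2 + 5*h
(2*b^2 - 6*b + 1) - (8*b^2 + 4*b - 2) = -6*b^2 - 10*b + 3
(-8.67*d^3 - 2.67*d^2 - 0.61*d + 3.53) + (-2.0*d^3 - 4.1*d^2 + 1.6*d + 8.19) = -10.67*d^3 - 6.77*d^2 + 0.99*d + 11.72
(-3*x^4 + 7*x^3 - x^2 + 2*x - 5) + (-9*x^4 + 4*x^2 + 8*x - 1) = -12*x^4 + 7*x^3 + 3*x^2 + 10*x - 6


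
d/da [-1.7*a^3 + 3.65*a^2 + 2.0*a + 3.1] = -5.1*a^2 + 7.3*a + 2.0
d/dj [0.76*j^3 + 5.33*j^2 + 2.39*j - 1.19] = 2.28*j^2 + 10.66*j + 2.39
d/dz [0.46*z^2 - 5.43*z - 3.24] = 0.92*z - 5.43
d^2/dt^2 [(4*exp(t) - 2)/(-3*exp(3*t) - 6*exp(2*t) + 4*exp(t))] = 2*(-72*exp(5*t) - 27*exp(4*t) + 30*exp(3*t) + 72*exp(2*t) - 72*exp(t) + 16)*exp(-t)/(27*exp(6*t) + 162*exp(5*t) + 216*exp(4*t) - 216*exp(3*t) - 288*exp(2*t) + 288*exp(t) - 64)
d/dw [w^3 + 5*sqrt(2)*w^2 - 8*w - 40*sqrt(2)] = 3*w^2 + 10*sqrt(2)*w - 8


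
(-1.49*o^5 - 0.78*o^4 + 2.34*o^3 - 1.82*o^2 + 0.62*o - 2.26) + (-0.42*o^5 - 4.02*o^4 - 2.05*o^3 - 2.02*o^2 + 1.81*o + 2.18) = -1.91*o^5 - 4.8*o^4 + 0.29*o^3 - 3.84*o^2 + 2.43*o - 0.0799999999999996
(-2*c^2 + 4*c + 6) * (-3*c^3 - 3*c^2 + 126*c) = 6*c^5 - 6*c^4 - 282*c^3 + 486*c^2 + 756*c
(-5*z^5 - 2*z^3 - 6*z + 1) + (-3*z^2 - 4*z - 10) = -5*z^5 - 2*z^3 - 3*z^2 - 10*z - 9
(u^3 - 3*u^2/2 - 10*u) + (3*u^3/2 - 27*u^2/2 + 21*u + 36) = 5*u^3/2 - 15*u^2 + 11*u + 36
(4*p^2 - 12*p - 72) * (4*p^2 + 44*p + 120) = 16*p^4 + 128*p^3 - 336*p^2 - 4608*p - 8640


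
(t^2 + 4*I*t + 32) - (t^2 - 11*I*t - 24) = 15*I*t + 56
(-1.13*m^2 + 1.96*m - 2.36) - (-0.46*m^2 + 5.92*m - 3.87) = -0.67*m^2 - 3.96*m + 1.51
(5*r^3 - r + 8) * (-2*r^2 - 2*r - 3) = -10*r^5 - 10*r^4 - 13*r^3 - 14*r^2 - 13*r - 24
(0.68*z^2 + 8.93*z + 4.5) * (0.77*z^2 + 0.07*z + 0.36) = 0.5236*z^4 + 6.9237*z^3 + 4.3349*z^2 + 3.5298*z + 1.62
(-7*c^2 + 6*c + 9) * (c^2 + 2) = -7*c^4 + 6*c^3 - 5*c^2 + 12*c + 18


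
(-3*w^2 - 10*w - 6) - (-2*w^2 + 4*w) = -w^2 - 14*w - 6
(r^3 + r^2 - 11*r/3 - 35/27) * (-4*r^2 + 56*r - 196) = -4*r^5 + 52*r^4 - 376*r^3/3 - 10696*r^2/27 + 17444*r/27 + 6860/27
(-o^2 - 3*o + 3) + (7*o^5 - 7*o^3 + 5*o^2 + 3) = 7*o^5 - 7*o^3 + 4*o^2 - 3*o + 6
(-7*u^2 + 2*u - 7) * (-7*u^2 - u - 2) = 49*u^4 - 7*u^3 + 61*u^2 + 3*u + 14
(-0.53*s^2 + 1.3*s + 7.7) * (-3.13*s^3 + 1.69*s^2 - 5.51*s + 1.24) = 1.6589*s^5 - 4.9647*s^4 - 18.9837*s^3 + 5.1928*s^2 - 40.815*s + 9.548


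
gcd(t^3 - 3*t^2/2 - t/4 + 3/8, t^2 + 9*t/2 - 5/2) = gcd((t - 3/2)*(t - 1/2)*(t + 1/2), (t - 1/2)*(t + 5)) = t - 1/2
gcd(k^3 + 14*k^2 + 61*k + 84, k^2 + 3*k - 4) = k + 4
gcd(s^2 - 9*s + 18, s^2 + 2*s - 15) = s - 3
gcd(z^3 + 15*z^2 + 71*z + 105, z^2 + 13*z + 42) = z + 7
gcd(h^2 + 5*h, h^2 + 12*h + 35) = h + 5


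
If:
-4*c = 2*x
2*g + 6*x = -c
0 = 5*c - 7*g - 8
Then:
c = -16/67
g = -88/67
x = 32/67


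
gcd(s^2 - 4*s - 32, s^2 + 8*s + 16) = s + 4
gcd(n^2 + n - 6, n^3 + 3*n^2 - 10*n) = n - 2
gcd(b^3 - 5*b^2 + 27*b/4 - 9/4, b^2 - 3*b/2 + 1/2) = b - 1/2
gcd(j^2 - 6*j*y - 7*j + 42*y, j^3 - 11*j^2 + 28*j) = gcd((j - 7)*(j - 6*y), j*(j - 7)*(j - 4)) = j - 7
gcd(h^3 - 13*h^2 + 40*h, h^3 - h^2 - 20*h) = h^2 - 5*h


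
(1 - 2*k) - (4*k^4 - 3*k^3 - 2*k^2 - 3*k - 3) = -4*k^4 + 3*k^3 + 2*k^2 + k + 4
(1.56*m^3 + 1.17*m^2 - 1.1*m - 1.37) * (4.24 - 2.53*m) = -3.9468*m^4 + 3.6543*m^3 + 7.7438*m^2 - 1.1979*m - 5.8088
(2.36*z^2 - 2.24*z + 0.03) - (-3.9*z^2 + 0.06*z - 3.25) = 6.26*z^2 - 2.3*z + 3.28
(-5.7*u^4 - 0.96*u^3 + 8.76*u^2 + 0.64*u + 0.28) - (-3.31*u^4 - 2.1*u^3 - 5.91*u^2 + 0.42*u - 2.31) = -2.39*u^4 + 1.14*u^3 + 14.67*u^2 + 0.22*u + 2.59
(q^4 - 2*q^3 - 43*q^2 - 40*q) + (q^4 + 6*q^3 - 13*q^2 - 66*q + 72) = 2*q^4 + 4*q^3 - 56*q^2 - 106*q + 72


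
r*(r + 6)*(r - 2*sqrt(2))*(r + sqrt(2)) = r^4 - sqrt(2)*r^3 + 6*r^3 - 6*sqrt(2)*r^2 - 4*r^2 - 24*r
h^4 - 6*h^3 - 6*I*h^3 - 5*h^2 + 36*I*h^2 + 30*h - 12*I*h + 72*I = (h - 6)*(h - 4*I)*(h - 3*I)*(h + I)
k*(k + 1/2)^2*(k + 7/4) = k^4 + 11*k^3/4 + 2*k^2 + 7*k/16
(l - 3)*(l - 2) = l^2 - 5*l + 6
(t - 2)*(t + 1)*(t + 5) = t^3 + 4*t^2 - 7*t - 10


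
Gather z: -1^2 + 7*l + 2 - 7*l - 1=0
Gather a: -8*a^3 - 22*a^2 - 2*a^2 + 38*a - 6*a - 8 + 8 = -8*a^3 - 24*a^2 + 32*a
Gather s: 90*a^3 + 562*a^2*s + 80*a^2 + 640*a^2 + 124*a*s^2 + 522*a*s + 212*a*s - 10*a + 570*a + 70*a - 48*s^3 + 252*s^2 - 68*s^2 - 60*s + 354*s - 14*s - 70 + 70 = 90*a^3 + 720*a^2 + 630*a - 48*s^3 + s^2*(124*a + 184) + s*(562*a^2 + 734*a + 280)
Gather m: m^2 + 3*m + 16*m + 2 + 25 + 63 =m^2 + 19*m + 90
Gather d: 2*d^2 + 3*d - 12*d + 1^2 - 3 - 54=2*d^2 - 9*d - 56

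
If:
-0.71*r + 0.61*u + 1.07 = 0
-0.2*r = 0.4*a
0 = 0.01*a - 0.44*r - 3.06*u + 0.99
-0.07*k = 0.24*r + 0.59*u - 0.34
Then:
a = -0.79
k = -1.37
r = 1.59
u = 0.09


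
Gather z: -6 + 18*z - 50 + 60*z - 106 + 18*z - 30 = 96*z - 192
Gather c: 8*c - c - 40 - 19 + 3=7*c - 56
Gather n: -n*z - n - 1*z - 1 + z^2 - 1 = n*(-z - 1) + z^2 - z - 2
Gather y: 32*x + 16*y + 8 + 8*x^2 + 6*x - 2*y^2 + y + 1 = 8*x^2 + 38*x - 2*y^2 + 17*y + 9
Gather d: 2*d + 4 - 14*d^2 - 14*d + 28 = -14*d^2 - 12*d + 32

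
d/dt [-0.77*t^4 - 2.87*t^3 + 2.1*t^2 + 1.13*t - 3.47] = -3.08*t^3 - 8.61*t^2 + 4.2*t + 1.13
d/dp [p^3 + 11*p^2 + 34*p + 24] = 3*p^2 + 22*p + 34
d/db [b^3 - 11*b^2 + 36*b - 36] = 3*b^2 - 22*b + 36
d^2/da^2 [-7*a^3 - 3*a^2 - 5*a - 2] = -42*a - 6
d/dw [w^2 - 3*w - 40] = 2*w - 3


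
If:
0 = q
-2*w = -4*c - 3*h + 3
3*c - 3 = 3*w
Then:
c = w + 1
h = -2*w/3 - 1/3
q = 0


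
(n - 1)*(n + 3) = n^2 + 2*n - 3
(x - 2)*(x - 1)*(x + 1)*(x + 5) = x^4 + 3*x^3 - 11*x^2 - 3*x + 10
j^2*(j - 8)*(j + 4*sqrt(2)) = j^4 - 8*j^3 + 4*sqrt(2)*j^3 - 32*sqrt(2)*j^2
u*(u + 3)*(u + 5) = u^3 + 8*u^2 + 15*u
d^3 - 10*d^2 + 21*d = d*(d - 7)*(d - 3)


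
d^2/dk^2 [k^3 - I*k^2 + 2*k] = 6*k - 2*I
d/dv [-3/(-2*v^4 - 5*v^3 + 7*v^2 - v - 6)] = 3*(-8*v^3 - 15*v^2 + 14*v - 1)/(2*v^4 + 5*v^3 - 7*v^2 + v + 6)^2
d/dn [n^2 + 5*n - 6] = 2*n + 5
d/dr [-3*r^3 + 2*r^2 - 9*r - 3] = -9*r^2 + 4*r - 9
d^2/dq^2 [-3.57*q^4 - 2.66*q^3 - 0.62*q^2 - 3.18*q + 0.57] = -42.84*q^2 - 15.96*q - 1.24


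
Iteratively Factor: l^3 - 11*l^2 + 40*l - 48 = (l - 4)*(l^2 - 7*l + 12) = (l - 4)^2*(l - 3)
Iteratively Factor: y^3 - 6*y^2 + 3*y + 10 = (y - 2)*(y^2 - 4*y - 5) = (y - 2)*(y + 1)*(y - 5)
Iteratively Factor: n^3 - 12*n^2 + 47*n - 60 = (n - 4)*(n^2 - 8*n + 15) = (n - 4)*(n - 3)*(n - 5)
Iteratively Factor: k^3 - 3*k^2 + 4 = (k - 2)*(k^2 - k - 2) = (k - 2)*(k + 1)*(k - 2)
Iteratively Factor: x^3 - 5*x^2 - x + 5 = (x - 1)*(x^2 - 4*x - 5) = (x - 1)*(x + 1)*(x - 5)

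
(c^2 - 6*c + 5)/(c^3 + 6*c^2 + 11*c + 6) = (c^2 - 6*c + 5)/(c^3 + 6*c^2 + 11*c + 6)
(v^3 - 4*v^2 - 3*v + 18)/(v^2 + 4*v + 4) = (v^2 - 6*v + 9)/(v + 2)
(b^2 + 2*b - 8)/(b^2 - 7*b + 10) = (b + 4)/(b - 5)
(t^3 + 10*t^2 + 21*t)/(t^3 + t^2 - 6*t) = (t + 7)/(t - 2)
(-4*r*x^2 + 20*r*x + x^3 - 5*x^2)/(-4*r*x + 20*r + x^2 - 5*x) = x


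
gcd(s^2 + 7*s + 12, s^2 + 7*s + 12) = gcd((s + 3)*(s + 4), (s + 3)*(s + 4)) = s^2 + 7*s + 12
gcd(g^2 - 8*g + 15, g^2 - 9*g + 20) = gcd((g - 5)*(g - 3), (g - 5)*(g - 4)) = g - 5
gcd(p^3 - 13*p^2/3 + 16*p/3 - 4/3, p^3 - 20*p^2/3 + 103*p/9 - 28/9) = p - 1/3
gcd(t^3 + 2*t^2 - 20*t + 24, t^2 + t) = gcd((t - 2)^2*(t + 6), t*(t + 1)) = 1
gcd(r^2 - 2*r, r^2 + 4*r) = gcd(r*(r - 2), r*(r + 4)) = r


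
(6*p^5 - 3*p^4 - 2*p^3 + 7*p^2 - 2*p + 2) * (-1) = -6*p^5 + 3*p^4 + 2*p^3 - 7*p^2 + 2*p - 2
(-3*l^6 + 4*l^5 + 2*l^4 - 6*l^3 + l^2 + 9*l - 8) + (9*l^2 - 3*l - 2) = -3*l^6 + 4*l^5 + 2*l^4 - 6*l^3 + 10*l^2 + 6*l - 10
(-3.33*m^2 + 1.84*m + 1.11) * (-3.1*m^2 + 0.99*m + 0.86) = 10.323*m^4 - 9.0007*m^3 - 4.4832*m^2 + 2.6813*m + 0.9546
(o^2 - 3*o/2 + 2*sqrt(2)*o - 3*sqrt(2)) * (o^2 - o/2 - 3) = o^4 - 2*o^3 + 2*sqrt(2)*o^3 - 4*sqrt(2)*o^2 - 9*o^2/4 - 9*sqrt(2)*o/2 + 9*o/2 + 9*sqrt(2)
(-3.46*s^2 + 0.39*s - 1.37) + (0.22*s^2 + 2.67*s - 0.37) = -3.24*s^2 + 3.06*s - 1.74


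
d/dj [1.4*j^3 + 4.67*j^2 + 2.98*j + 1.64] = 4.2*j^2 + 9.34*j + 2.98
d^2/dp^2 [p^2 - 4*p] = 2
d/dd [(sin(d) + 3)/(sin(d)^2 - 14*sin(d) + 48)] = (-6*sin(d) + cos(d)^2 + 89)*cos(d)/(sin(d)^2 - 14*sin(d) + 48)^2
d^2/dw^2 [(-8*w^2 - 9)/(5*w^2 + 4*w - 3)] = 2*(160*w^3 - 1035*w^2 - 540*w - 351)/(125*w^6 + 300*w^5 + 15*w^4 - 296*w^3 - 9*w^2 + 108*w - 27)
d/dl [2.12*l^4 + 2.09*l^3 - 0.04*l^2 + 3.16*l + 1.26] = 8.48*l^3 + 6.27*l^2 - 0.08*l + 3.16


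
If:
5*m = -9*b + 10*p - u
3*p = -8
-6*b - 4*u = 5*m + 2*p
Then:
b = u - 32/3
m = 208/15 - 2*u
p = -8/3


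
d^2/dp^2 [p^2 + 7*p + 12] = 2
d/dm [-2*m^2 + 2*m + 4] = 2 - 4*m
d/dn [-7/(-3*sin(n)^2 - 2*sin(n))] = -(42/tan(n) + 14*cos(n)/sin(n)^2)/(3*sin(n) + 2)^2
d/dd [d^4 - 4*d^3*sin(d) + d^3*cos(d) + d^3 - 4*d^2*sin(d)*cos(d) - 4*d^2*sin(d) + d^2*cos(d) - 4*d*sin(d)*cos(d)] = -d^3*sin(d) - 4*d^3*cos(d) + 4*d^3 - 13*d^2*sin(d) - d^2*cos(d) - 4*d^2*cos(2*d) + 3*d^2 - 8*d*sin(d) - 4*sqrt(2)*d*sin(2*d + pi/4) + 2*d*cos(d) - 2*sin(2*d)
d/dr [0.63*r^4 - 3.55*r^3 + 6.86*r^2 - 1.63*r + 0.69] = 2.52*r^3 - 10.65*r^2 + 13.72*r - 1.63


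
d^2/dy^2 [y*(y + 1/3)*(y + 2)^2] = 12*y^2 + 26*y + 32/3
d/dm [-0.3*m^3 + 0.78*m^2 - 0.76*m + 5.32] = -0.9*m^2 + 1.56*m - 0.76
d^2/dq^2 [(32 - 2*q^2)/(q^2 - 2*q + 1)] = 4*(47 - 2*q)/(q^4 - 4*q^3 + 6*q^2 - 4*q + 1)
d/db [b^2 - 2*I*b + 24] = 2*b - 2*I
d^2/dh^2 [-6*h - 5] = 0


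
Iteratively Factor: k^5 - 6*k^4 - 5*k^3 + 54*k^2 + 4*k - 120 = (k + 2)*(k^4 - 8*k^3 + 11*k^2 + 32*k - 60) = (k - 5)*(k + 2)*(k^3 - 3*k^2 - 4*k + 12) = (k - 5)*(k - 2)*(k + 2)*(k^2 - k - 6) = (k - 5)*(k - 3)*(k - 2)*(k + 2)*(k + 2)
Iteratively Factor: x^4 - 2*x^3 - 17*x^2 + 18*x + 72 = (x - 3)*(x^3 + x^2 - 14*x - 24) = (x - 3)*(x + 3)*(x^2 - 2*x - 8) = (x - 4)*(x - 3)*(x + 3)*(x + 2)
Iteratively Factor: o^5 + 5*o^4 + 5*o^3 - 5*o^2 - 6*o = (o + 2)*(o^4 + 3*o^3 - o^2 - 3*o) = (o + 1)*(o + 2)*(o^3 + 2*o^2 - 3*o) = o*(o + 1)*(o + 2)*(o^2 + 2*o - 3) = o*(o + 1)*(o + 2)*(o + 3)*(o - 1)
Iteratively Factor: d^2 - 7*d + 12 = (d - 3)*(d - 4)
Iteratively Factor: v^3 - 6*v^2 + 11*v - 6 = (v - 2)*(v^2 - 4*v + 3) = (v - 2)*(v - 1)*(v - 3)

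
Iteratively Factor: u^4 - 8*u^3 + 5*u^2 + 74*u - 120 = (u - 2)*(u^3 - 6*u^2 - 7*u + 60) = (u - 2)*(u + 3)*(u^2 - 9*u + 20) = (u - 5)*(u - 2)*(u + 3)*(u - 4)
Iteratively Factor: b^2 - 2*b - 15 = (b - 5)*(b + 3)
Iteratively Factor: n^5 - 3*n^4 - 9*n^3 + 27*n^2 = (n)*(n^4 - 3*n^3 - 9*n^2 + 27*n) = n*(n - 3)*(n^3 - 9*n) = n*(n - 3)^2*(n^2 + 3*n) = n^2*(n - 3)^2*(n + 3)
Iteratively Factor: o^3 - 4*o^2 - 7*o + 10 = (o - 5)*(o^2 + o - 2) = (o - 5)*(o + 2)*(o - 1)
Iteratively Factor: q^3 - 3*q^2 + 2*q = (q)*(q^2 - 3*q + 2) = q*(q - 2)*(q - 1)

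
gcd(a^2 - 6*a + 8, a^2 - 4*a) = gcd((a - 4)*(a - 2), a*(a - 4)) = a - 4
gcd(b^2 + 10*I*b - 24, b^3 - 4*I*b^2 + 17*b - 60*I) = b + 4*I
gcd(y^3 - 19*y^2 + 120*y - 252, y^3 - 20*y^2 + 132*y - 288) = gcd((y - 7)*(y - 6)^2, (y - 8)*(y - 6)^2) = y^2 - 12*y + 36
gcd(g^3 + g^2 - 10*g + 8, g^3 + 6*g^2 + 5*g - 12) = g^2 + 3*g - 4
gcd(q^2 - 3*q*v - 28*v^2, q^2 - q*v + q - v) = 1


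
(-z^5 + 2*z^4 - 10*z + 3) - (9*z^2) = -z^5 + 2*z^4 - 9*z^2 - 10*z + 3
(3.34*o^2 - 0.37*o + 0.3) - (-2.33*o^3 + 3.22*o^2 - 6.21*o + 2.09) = 2.33*o^3 + 0.12*o^2 + 5.84*o - 1.79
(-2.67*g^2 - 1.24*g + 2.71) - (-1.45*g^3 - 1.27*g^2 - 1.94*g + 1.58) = 1.45*g^3 - 1.4*g^2 + 0.7*g + 1.13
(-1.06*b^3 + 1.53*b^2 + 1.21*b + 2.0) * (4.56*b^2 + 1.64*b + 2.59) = -4.8336*b^5 + 5.2384*b^4 + 5.2814*b^3 + 15.0671*b^2 + 6.4139*b + 5.18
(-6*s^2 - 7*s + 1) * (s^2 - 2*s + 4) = -6*s^4 + 5*s^3 - 9*s^2 - 30*s + 4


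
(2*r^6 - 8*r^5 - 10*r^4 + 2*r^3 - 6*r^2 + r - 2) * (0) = 0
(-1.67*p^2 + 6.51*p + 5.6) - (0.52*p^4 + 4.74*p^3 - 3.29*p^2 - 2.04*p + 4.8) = -0.52*p^4 - 4.74*p^3 + 1.62*p^2 + 8.55*p + 0.8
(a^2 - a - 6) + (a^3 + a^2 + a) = a^3 + 2*a^2 - 6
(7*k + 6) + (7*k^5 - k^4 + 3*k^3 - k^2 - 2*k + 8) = 7*k^5 - k^4 + 3*k^3 - k^2 + 5*k + 14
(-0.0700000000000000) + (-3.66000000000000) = -3.73000000000000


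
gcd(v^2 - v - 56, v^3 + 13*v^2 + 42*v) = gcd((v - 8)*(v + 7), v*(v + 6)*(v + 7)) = v + 7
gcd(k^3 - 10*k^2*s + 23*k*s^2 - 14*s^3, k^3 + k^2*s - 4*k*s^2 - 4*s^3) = -k + 2*s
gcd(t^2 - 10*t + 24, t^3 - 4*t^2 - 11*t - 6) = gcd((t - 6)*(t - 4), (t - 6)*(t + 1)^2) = t - 6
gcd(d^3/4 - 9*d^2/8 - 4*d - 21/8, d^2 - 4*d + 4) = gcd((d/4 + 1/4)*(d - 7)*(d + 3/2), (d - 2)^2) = 1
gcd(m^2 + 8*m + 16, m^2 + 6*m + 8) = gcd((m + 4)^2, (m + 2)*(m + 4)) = m + 4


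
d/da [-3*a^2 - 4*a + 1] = -6*a - 4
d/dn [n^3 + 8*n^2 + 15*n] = 3*n^2 + 16*n + 15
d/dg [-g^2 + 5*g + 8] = 5 - 2*g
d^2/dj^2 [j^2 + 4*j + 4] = 2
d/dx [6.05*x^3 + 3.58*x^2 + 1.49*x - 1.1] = 18.15*x^2 + 7.16*x + 1.49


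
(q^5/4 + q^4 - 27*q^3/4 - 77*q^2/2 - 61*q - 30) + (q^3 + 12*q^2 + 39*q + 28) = q^5/4 + q^4 - 23*q^3/4 - 53*q^2/2 - 22*q - 2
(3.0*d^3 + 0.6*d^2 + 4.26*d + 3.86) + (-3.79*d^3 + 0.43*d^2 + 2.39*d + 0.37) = -0.79*d^3 + 1.03*d^2 + 6.65*d + 4.23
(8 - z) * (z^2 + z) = -z^3 + 7*z^2 + 8*z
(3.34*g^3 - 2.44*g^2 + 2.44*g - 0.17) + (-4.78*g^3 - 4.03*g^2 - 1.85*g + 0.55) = -1.44*g^3 - 6.47*g^2 + 0.59*g + 0.38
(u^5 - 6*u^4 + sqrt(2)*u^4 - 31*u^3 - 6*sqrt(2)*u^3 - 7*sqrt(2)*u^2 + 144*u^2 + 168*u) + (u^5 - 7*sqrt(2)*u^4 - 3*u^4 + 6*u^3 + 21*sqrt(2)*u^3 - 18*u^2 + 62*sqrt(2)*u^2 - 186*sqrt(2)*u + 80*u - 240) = 2*u^5 - 9*u^4 - 6*sqrt(2)*u^4 - 25*u^3 + 15*sqrt(2)*u^3 + 55*sqrt(2)*u^2 + 126*u^2 - 186*sqrt(2)*u + 248*u - 240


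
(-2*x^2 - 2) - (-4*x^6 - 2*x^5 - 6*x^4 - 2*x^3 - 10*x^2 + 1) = 4*x^6 + 2*x^5 + 6*x^4 + 2*x^3 + 8*x^2 - 3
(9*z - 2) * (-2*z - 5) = -18*z^2 - 41*z + 10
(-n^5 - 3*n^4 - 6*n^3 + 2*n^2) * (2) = -2*n^5 - 6*n^4 - 12*n^3 + 4*n^2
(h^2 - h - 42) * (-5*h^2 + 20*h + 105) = -5*h^4 + 25*h^3 + 295*h^2 - 945*h - 4410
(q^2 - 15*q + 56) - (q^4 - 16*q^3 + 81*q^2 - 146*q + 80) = -q^4 + 16*q^3 - 80*q^2 + 131*q - 24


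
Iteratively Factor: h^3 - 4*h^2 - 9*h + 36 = (h + 3)*(h^2 - 7*h + 12) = (h - 3)*(h + 3)*(h - 4)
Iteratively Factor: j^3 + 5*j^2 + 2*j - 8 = (j + 4)*(j^2 + j - 2) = (j + 2)*(j + 4)*(j - 1)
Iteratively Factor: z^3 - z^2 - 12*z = (z - 4)*(z^2 + 3*z) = z*(z - 4)*(z + 3)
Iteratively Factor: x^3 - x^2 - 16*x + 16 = (x - 4)*(x^2 + 3*x - 4) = (x - 4)*(x + 4)*(x - 1)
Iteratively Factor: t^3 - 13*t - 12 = (t + 1)*(t^2 - t - 12) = (t + 1)*(t + 3)*(t - 4)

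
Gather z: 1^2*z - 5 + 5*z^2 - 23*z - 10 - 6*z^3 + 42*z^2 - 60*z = -6*z^3 + 47*z^2 - 82*z - 15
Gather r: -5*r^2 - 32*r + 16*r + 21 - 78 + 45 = -5*r^2 - 16*r - 12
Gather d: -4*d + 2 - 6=-4*d - 4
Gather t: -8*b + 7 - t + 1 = -8*b - t + 8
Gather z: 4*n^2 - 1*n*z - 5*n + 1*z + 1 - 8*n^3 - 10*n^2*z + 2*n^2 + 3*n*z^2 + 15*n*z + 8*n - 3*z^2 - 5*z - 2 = -8*n^3 + 6*n^2 + 3*n + z^2*(3*n - 3) + z*(-10*n^2 + 14*n - 4) - 1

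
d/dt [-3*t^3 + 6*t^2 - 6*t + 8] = -9*t^2 + 12*t - 6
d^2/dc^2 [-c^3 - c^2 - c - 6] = -6*c - 2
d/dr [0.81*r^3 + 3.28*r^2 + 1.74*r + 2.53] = 2.43*r^2 + 6.56*r + 1.74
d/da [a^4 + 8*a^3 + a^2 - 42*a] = 4*a^3 + 24*a^2 + 2*a - 42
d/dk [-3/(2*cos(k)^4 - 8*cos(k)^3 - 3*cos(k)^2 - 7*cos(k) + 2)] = 3*(12*cos(2*k) - 2*cos(3*k) + 19)*sin(k)/(-2*cos(k)^4 + 8*cos(k)^3 + 3*cos(k)^2 + 7*cos(k) - 2)^2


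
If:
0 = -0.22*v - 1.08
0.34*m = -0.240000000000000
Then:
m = -0.71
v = -4.91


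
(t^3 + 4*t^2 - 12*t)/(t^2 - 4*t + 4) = t*(t + 6)/(t - 2)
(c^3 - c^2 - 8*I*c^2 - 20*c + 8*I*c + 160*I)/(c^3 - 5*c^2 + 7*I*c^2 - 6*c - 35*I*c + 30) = (c^2 + c*(4 - 8*I) - 32*I)/(c^2 + 7*I*c - 6)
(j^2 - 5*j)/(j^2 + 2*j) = (j - 5)/(j + 2)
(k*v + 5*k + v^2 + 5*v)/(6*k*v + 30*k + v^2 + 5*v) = (k + v)/(6*k + v)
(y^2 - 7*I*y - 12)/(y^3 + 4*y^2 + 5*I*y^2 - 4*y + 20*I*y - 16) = (y^2 - 7*I*y - 12)/(y^3 + y^2*(4 + 5*I) + y*(-4 + 20*I) - 16)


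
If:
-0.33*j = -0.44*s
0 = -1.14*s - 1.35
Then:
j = -1.58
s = -1.18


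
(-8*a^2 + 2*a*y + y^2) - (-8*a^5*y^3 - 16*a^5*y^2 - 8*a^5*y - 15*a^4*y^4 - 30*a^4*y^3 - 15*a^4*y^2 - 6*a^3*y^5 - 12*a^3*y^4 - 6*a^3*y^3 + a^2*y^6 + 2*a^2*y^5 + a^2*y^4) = 8*a^5*y^3 + 16*a^5*y^2 + 8*a^5*y + 15*a^4*y^4 + 30*a^4*y^3 + 15*a^4*y^2 + 6*a^3*y^5 + 12*a^3*y^4 + 6*a^3*y^3 - a^2*y^6 - 2*a^2*y^5 - a^2*y^4 - 8*a^2 + 2*a*y + y^2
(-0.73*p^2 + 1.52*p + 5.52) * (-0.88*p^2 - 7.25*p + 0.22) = 0.6424*p^4 + 3.9549*p^3 - 16.0382*p^2 - 39.6856*p + 1.2144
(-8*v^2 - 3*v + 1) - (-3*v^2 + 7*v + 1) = -5*v^2 - 10*v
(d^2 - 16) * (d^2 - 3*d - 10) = d^4 - 3*d^3 - 26*d^2 + 48*d + 160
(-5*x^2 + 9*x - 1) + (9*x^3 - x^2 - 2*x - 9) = 9*x^3 - 6*x^2 + 7*x - 10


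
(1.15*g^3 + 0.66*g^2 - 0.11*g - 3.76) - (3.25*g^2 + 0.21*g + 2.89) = 1.15*g^3 - 2.59*g^2 - 0.32*g - 6.65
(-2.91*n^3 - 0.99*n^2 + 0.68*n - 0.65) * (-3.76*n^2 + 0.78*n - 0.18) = 10.9416*n^5 + 1.4526*n^4 - 2.8052*n^3 + 3.1526*n^2 - 0.6294*n + 0.117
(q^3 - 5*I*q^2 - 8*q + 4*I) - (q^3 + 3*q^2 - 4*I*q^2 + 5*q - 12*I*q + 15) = -3*q^2 - I*q^2 - 13*q + 12*I*q - 15 + 4*I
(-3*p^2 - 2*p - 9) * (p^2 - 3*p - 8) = -3*p^4 + 7*p^3 + 21*p^2 + 43*p + 72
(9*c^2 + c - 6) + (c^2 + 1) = 10*c^2 + c - 5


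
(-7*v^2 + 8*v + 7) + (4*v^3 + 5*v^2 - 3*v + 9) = 4*v^3 - 2*v^2 + 5*v + 16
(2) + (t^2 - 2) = t^2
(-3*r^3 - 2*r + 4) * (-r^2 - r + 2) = 3*r^5 + 3*r^4 - 4*r^3 - 2*r^2 - 8*r + 8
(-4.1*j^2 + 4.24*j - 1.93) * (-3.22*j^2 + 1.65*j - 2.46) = 13.202*j^4 - 20.4178*j^3 + 23.2966*j^2 - 13.6149*j + 4.7478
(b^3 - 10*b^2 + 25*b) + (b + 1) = b^3 - 10*b^2 + 26*b + 1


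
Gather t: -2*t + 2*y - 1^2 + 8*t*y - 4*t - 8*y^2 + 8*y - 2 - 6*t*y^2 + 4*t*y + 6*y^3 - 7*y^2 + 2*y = t*(-6*y^2 + 12*y - 6) + 6*y^3 - 15*y^2 + 12*y - 3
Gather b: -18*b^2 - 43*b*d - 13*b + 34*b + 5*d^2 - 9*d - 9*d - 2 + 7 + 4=-18*b^2 + b*(21 - 43*d) + 5*d^2 - 18*d + 9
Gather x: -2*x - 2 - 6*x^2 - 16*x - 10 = -6*x^2 - 18*x - 12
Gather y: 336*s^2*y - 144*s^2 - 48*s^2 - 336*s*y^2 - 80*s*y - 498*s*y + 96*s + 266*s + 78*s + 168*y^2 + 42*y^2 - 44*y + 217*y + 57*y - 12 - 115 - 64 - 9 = -192*s^2 + 440*s + y^2*(210 - 336*s) + y*(336*s^2 - 578*s + 230) - 200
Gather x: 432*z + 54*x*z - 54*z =54*x*z + 378*z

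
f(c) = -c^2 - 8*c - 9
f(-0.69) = -3.96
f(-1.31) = -0.24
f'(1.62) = -11.24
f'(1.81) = -11.62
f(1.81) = -26.76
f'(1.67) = -11.34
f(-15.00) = -114.00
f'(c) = -2*c - 8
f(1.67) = -25.15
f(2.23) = -31.81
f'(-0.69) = -6.62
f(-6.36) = 1.43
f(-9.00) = -18.00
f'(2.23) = -12.46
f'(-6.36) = 4.72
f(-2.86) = 5.70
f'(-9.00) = 10.00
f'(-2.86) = -2.28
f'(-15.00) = 22.00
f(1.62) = -24.58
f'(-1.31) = -5.38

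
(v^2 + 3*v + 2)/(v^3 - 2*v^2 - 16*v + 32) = (v^2 + 3*v + 2)/(v^3 - 2*v^2 - 16*v + 32)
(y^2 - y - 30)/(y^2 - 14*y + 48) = (y + 5)/(y - 8)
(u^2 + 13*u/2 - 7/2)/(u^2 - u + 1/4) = 2*(u + 7)/(2*u - 1)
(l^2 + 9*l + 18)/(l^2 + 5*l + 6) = (l + 6)/(l + 2)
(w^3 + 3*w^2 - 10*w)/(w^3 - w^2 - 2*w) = (w + 5)/(w + 1)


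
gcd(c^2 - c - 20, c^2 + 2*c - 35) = c - 5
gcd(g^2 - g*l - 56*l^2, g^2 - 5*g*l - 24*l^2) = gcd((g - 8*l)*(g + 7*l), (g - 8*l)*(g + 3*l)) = g - 8*l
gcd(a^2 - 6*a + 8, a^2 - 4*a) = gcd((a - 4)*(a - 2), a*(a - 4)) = a - 4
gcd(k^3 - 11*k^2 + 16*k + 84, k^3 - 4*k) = k + 2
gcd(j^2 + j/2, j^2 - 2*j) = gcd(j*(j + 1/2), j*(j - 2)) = j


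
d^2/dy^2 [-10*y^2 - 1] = -20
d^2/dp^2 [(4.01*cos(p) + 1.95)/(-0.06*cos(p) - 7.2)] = 0.00267918381344307*(5.20417042793042e-18*cos(p)^3 - 1.7253*cos(p)^2 + 207.036*cos(p) + 3.4506)/(0.00833333333333333*cos(p) + 1.0)^3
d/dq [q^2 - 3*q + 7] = 2*q - 3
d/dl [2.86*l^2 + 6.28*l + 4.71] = 5.72*l + 6.28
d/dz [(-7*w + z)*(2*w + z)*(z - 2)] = -14*w^2 - 10*w*z + 10*w + 3*z^2 - 4*z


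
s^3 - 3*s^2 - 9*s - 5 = (s - 5)*(s + 1)^2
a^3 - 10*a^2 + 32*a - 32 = (a - 4)^2*(a - 2)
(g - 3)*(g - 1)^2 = g^3 - 5*g^2 + 7*g - 3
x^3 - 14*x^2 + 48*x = x*(x - 8)*(x - 6)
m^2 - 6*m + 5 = (m - 5)*(m - 1)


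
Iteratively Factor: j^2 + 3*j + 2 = (j + 2)*(j + 1)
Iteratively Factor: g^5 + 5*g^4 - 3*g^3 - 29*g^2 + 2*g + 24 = (g + 4)*(g^4 + g^3 - 7*g^2 - g + 6) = (g + 3)*(g + 4)*(g^3 - 2*g^2 - g + 2) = (g + 1)*(g + 3)*(g + 4)*(g^2 - 3*g + 2) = (g - 2)*(g + 1)*(g + 3)*(g + 4)*(g - 1)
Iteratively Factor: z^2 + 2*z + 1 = (z + 1)*(z + 1)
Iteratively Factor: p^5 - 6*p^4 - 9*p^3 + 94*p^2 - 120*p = (p)*(p^4 - 6*p^3 - 9*p^2 + 94*p - 120) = p*(p - 3)*(p^3 - 3*p^2 - 18*p + 40) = p*(p - 3)*(p + 4)*(p^2 - 7*p + 10) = p*(p - 5)*(p - 3)*(p + 4)*(p - 2)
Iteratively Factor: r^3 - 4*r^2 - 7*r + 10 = (r - 5)*(r^2 + r - 2) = (r - 5)*(r + 2)*(r - 1)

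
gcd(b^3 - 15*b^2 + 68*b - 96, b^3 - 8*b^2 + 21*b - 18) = b - 3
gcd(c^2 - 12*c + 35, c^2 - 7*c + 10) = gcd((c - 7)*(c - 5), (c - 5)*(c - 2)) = c - 5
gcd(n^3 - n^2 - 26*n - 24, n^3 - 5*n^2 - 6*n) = n^2 - 5*n - 6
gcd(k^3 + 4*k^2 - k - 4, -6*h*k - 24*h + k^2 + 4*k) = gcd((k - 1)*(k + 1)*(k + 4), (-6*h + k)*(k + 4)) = k + 4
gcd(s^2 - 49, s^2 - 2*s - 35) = s - 7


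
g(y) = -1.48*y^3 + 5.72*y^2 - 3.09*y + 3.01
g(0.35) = 2.57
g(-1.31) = 20.20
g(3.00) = 5.26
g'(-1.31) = -25.70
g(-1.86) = 38.07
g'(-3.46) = -95.83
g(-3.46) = 143.48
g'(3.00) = -8.73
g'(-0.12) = -4.53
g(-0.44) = 5.60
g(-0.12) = 3.47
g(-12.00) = 3421.21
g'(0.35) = 0.37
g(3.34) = 1.36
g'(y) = -4.44*y^2 + 11.44*y - 3.09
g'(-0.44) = -8.98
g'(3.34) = -14.41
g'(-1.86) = -39.73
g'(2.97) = -8.28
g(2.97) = 5.52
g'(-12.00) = -779.73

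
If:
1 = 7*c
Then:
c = 1/7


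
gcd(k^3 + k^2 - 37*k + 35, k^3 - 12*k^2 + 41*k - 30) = k^2 - 6*k + 5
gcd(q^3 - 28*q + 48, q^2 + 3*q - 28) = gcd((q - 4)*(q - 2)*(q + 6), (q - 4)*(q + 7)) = q - 4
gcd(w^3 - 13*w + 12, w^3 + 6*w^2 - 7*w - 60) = w^2 + w - 12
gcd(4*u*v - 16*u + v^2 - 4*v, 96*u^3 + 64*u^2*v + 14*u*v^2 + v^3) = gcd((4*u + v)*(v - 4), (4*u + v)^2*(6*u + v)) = 4*u + v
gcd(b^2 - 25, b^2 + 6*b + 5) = b + 5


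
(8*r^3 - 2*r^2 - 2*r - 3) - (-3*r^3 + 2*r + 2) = 11*r^3 - 2*r^2 - 4*r - 5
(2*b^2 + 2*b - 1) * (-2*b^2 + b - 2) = -4*b^4 - 2*b^3 - 5*b + 2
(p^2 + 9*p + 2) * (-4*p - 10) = -4*p^3 - 46*p^2 - 98*p - 20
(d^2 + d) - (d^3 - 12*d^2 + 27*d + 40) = -d^3 + 13*d^2 - 26*d - 40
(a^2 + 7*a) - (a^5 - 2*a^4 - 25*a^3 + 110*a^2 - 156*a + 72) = -a^5 + 2*a^4 + 25*a^3 - 109*a^2 + 163*a - 72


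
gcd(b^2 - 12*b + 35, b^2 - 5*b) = b - 5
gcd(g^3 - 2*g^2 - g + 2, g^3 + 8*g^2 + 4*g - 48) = g - 2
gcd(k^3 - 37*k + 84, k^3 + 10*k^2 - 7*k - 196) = k^2 + 3*k - 28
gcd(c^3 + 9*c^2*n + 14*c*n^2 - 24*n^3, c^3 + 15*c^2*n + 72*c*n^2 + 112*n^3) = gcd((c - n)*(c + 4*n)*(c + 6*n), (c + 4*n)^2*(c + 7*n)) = c + 4*n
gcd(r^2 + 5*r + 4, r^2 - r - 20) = r + 4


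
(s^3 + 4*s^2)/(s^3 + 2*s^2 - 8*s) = s/(s - 2)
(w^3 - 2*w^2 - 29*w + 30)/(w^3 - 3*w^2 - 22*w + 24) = (w + 5)/(w + 4)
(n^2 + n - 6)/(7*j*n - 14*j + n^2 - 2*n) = (n + 3)/(7*j + n)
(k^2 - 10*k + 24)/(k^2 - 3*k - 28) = (-k^2 + 10*k - 24)/(-k^2 + 3*k + 28)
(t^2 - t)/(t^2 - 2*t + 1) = t/(t - 1)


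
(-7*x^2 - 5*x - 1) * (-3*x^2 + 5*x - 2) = 21*x^4 - 20*x^3 - 8*x^2 + 5*x + 2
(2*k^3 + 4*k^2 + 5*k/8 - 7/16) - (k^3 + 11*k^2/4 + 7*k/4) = k^3 + 5*k^2/4 - 9*k/8 - 7/16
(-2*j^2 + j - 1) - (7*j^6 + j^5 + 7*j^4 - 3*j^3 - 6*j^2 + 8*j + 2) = -7*j^6 - j^5 - 7*j^4 + 3*j^3 + 4*j^2 - 7*j - 3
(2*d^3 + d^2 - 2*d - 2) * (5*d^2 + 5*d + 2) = 10*d^5 + 15*d^4 - d^3 - 18*d^2 - 14*d - 4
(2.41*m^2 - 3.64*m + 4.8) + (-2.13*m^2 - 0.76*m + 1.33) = 0.28*m^2 - 4.4*m + 6.13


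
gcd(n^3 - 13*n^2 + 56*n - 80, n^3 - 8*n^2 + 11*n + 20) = n^2 - 9*n + 20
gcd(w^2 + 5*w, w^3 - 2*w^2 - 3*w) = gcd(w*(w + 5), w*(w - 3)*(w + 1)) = w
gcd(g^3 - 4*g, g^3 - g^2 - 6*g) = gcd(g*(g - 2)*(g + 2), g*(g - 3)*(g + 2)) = g^2 + 2*g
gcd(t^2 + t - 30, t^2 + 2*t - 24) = t + 6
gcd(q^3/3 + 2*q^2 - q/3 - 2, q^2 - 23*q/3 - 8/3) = 1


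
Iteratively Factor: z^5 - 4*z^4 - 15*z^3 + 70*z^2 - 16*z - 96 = (z + 4)*(z^4 - 8*z^3 + 17*z^2 + 2*z - 24) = (z - 3)*(z + 4)*(z^3 - 5*z^2 + 2*z + 8) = (z - 4)*(z - 3)*(z + 4)*(z^2 - z - 2) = (z - 4)*(z - 3)*(z + 1)*(z + 4)*(z - 2)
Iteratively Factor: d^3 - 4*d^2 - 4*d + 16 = (d + 2)*(d^2 - 6*d + 8) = (d - 2)*(d + 2)*(d - 4)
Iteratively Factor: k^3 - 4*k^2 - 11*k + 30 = (k - 5)*(k^2 + k - 6) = (k - 5)*(k + 3)*(k - 2)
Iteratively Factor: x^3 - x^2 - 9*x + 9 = (x + 3)*(x^2 - 4*x + 3) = (x - 3)*(x + 3)*(x - 1)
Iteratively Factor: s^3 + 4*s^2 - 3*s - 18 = (s + 3)*(s^2 + s - 6) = (s - 2)*(s + 3)*(s + 3)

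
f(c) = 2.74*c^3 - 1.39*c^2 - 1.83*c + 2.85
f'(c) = 8.22*c^2 - 2.78*c - 1.83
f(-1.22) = -1.96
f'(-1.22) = 13.80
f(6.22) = 597.05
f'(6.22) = 298.90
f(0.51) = 1.92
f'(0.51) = -1.11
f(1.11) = 2.85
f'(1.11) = 5.21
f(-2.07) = -23.62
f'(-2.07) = 39.15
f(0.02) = 2.81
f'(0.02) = -1.88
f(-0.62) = 2.80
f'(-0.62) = 3.05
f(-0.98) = 0.73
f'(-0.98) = 8.79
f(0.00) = 2.85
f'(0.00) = -1.83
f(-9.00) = -2090.73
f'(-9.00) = 689.01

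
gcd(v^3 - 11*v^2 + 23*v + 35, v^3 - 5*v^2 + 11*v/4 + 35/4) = v + 1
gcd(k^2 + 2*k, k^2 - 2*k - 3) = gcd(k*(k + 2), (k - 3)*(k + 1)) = 1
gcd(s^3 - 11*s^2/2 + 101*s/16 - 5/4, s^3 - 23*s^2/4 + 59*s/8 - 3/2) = s^2 - 17*s/4 + 1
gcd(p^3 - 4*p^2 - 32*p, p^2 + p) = p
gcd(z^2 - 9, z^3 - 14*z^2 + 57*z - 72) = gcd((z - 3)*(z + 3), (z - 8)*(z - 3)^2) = z - 3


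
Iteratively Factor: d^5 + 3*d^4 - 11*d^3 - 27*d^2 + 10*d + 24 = (d - 3)*(d^4 + 6*d^3 + 7*d^2 - 6*d - 8) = (d - 3)*(d + 1)*(d^3 + 5*d^2 + 2*d - 8) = (d - 3)*(d + 1)*(d + 4)*(d^2 + d - 2) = (d - 3)*(d - 1)*(d + 1)*(d + 4)*(d + 2)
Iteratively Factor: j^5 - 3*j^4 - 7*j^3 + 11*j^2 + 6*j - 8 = (j - 4)*(j^4 + j^3 - 3*j^2 - j + 2) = (j - 4)*(j + 2)*(j^3 - j^2 - j + 1) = (j - 4)*(j - 1)*(j + 2)*(j^2 - 1) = (j - 4)*(j - 1)*(j + 1)*(j + 2)*(j - 1)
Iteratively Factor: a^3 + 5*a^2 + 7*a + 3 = (a + 1)*(a^2 + 4*a + 3) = (a + 1)^2*(a + 3)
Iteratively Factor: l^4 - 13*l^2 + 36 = (l - 2)*(l^3 + 2*l^2 - 9*l - 18) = (l - 2)*(l + 3)*(l^2 - l - 6) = (l - 2)*(l + 2)*(l + 3)*(l - 3)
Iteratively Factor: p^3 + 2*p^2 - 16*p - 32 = (p + 2)*(p^2 - 16) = (p - 4)*(p + 2)*(p + 4)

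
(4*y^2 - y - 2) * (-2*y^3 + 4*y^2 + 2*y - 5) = -8*y^5 + 18*y^4 + 8*y^3 - 30*y^2 + y + 10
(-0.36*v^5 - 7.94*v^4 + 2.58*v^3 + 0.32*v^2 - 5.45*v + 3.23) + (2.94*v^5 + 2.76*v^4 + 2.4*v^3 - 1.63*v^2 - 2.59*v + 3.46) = 2.58*v^5 - 5.18*v^4 + 4.98*v^3 - 1.31*v^2 - 8.04*v + 6.69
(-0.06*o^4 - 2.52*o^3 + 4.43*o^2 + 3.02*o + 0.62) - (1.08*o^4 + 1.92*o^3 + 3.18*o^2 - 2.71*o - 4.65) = -1.14*o^4 - 4.44*o^3 + 1.25*o^2 + 5.73*o + 5.27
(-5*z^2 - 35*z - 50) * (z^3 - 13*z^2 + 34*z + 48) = -5*z^5 + 30*z^4 + 235*z^3 - 780*z^2 - 3380*z - 2400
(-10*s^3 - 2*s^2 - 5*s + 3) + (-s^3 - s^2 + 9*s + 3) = -11*s^3 - 3*s^2 + 4*s + 6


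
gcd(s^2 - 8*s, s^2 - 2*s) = s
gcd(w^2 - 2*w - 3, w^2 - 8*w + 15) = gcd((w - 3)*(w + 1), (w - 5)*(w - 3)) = w - 3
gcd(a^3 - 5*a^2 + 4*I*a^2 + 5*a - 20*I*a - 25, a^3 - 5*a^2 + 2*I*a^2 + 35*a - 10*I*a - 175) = a - 5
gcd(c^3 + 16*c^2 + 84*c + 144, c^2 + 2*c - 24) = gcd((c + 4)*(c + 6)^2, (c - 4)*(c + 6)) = c + 6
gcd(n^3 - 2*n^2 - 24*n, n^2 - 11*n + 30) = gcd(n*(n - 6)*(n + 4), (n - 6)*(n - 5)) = n - 6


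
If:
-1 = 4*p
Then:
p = -1/4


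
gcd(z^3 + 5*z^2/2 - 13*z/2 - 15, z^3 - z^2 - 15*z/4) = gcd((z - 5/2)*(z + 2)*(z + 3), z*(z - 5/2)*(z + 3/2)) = z - 5/2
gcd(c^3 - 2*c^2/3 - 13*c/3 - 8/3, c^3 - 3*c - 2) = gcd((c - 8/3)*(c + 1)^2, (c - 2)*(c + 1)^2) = c^2 + 2*c + 1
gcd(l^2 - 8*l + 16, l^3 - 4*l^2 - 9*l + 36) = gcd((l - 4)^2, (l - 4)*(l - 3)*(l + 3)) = l - 4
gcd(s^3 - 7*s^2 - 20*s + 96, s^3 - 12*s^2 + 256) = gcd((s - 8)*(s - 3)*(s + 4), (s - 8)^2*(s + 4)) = s^2 - 4*s - 32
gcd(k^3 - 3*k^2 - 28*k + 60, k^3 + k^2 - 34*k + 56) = k - 2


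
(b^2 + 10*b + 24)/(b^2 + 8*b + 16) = (b + 6)/(b + 4)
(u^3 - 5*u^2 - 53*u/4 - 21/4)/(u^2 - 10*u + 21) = (u^2 + 2*u + 3/4)/(u - 3)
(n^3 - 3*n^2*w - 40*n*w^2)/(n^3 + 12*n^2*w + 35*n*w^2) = (n - 8*w)/(n + 7*w)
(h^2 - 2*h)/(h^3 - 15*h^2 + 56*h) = (h - 2)/(h^2 - 15*h + 56)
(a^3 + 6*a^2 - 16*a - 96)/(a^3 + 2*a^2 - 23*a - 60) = (a^2 + 2*a - 24)/(a^2 - 2*a - 15)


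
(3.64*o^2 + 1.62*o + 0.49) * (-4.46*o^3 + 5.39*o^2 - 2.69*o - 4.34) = -16.2344*o^5 + 12.3944*o^4 - 3.2452*o^3 - 17.5143*o^2 - 8.3489*o - 2.1266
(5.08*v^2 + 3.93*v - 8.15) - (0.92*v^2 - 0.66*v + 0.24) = 4.16*v^2 + 4.59*v - 8.39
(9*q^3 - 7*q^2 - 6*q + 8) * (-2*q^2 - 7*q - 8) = -18*q^5 - 49*q^4 - 11*q^3 + 82*q^2 - 8*q - 64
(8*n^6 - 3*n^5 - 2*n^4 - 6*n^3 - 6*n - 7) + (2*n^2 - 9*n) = 8*n^6 - 3*n^5 - 2*n^4 - 6*n^3 + 2*n^2 - 15*n - 7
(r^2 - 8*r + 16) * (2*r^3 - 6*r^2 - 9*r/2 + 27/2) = 2*r^5 - 22*r^4 + 151*r^3/2 - 93*r^2/2 - 180*r + 216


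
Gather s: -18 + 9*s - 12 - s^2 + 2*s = -s^2 + 11*s - 30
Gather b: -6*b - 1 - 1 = -6*b - 2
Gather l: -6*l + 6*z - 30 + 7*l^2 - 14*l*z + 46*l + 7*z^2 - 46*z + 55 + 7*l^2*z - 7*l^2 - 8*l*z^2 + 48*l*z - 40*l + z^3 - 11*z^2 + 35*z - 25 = 7*l^2*z + l*(-8*z^2 + 34*z) + z^3 - 4*z^2 - 5*z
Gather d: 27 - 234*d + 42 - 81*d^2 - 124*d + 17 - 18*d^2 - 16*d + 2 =-99*d^2 - 374*d + 88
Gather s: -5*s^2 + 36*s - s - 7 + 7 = -5*s^2 + 35*s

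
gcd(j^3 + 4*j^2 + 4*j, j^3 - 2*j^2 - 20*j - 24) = j^2 + 4*j + 4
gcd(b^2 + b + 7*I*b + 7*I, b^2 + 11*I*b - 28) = b + 7*I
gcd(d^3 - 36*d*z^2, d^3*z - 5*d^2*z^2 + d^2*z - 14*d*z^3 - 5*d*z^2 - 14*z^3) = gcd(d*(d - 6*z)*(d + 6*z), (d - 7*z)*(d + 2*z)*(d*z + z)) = 1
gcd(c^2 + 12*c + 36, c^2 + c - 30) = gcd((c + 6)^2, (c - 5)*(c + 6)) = c + 6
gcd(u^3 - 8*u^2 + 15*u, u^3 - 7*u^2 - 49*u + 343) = 1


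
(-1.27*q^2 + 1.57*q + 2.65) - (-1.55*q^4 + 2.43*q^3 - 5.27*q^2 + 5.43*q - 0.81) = 1.55*q^4 - 2.43*q^3 + 4.0*q^2 - 3.86*q + 3.46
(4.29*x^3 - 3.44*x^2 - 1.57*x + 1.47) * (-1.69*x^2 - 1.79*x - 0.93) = -7.2501*x^5 - 1.8655*x^4 + 4.8212*x^3 + 3.5252*x^2 - 1.1712*x - 1.3671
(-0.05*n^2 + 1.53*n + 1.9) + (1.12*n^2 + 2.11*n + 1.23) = 1.07*n^2 + 3.64*n + 3.13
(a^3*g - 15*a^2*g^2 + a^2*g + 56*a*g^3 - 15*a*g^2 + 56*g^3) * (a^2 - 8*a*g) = a^5*g - 23*a^4*g^2 + a^4*g + 176*a^3*g^3 - 23*a^3*g^2 - 448*a^2*g^4 + 176*a^2*g^3 - 448*a*g^4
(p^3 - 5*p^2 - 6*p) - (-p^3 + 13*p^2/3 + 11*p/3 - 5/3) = 2*p^3 - 28*p^2/3 - 29*p/3 + 5/3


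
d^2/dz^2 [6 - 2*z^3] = -12*z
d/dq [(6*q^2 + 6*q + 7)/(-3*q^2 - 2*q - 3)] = 2*(3*q^2 + 3*q - 2)/(9*q^4 + 12*q^3 + 22*q^2 + 12*q + 9)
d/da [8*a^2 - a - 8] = 16*a - 1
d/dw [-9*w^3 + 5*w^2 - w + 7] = -27*w^2 + 10*w - 1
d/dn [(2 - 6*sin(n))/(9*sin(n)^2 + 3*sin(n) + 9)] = 2*(9*sin(n)^2 - 6*sin(n) - 10)*cos(n)/(3*(3*sin(n)^2 + sin(n) + 3)^2)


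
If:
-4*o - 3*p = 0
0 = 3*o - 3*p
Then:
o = 0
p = 0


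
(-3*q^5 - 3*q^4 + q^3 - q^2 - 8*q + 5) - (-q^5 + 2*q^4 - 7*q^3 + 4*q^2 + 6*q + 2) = -2*q^5 - 5*q^4 + 8*q^3 - 5*q^2 - 14*q + 3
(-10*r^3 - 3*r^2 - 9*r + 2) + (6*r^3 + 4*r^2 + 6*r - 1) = -4*r^3 + r^2 - 3*r + 1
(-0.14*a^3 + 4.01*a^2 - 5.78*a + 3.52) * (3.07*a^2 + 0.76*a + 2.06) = -0.4298*a^5 + 12.2043*a^4 - 14.9854*a^3 + 14.6742*a^2 - 9.2316*a + 7.2512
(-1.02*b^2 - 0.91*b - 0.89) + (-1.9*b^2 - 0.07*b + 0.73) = -2.92*b^2 - 0.98*b - 0.16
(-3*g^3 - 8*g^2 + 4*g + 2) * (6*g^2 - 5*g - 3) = -18*g^5 - 33*g^4 + 73*g^3 + 16*g^2 - 22*g - 6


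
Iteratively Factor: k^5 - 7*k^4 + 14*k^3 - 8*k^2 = (k)*(k^4 - 7*k^3 + 14*k^2 - 8*k) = k*(k - 2)*(k^3 - 5*k^2 + 4*k) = k^2*(k - 2)*(k^2 - 5*k + 4) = k^2*(k - 2)*(k - 1)*(k - 4)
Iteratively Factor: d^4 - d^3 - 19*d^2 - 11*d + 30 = (d + 2)*(d^3 - 3*d^2 - 13*d + 15) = (d - 5)*(d + 2)*(d^2 + 2*d - 3) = (d - 5)*(d + 2)*(d + 3)*(d - 1)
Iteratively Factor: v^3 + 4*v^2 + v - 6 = (v - 1)*(v^2 + 5*v + 6) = (v - 1)*(v + 3)*(v + 2)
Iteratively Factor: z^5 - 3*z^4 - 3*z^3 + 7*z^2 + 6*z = (z - 2)*(z^4 - z^3 - 5*z^2 - 3*z) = (z - 2)*(z + 1)*(z^3 - 2*z^2 - 3*z) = z*(z - 2)*(z + 1)*(z^2 - 2*z - 3) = z*(z - 2)*(z + 1)^2*(z - 3)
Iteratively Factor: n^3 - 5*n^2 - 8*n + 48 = (n - 4)*(n^2 - n - 12) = (n - 4)*(n + 3)*(n - 4)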